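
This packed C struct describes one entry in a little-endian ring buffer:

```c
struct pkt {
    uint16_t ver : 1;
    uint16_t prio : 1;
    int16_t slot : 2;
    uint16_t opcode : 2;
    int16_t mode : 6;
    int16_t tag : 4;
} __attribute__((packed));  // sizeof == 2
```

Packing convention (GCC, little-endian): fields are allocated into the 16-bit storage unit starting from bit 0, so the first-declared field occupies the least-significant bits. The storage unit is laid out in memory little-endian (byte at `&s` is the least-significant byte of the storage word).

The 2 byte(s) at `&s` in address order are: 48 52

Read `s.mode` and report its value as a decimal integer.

[0]=0x48 [1]=0x52 (little-endian) → word 0x5248
ver:1 @ bit 0 → (0x5248>>0)&0x1 = 0x0
prio:1 @ bit 1 → (0x5248>>1)&0x1 = 0x0
slot:2 @ bit 2 → (0x5248>>2)&0x3 = 0x2
opcode:2 @ bit 4 → (0x5248>>4)&0x3 = 0x0
mode:6 @ bit 6 → (0x5248>>6)&0x3f = 0x9  ←
tag:4 @ bit 12 → (0x5248>>12)&0xf = 0x5
mode signed 6b, MSB=0: value = 9

9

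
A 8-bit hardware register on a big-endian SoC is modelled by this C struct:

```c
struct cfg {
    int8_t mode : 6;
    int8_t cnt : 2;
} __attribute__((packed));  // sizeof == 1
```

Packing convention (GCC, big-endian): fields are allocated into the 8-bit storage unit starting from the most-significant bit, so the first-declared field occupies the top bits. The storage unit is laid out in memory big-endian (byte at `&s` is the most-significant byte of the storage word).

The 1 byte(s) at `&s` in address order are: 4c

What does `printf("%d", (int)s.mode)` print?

[0]=0x4c (big-endian) → word 0x4c
mode [2+:6] = (word>>2) & 0x3f = 19  ←
cnt [0+:2] = (word>>0) & 0x3 = 0
mode signed 6b, MSB=0: value = 19

19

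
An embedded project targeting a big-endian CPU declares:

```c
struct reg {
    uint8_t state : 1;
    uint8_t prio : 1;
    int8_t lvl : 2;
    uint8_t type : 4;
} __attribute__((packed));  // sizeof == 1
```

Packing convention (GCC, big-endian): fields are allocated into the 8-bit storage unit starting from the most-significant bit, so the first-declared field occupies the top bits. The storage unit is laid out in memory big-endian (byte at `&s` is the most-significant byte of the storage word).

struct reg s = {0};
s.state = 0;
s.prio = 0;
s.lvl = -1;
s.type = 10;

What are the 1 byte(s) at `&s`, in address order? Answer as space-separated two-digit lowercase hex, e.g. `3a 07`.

state:1 = 0 → 0x0 << 7 → word 0x00
prio:1 = 0 → 0x0 << 6 → word 0x00
lvl:2 = -1 → 0x3 << 4 → word 0x30
type:4 = 10 → 0xa << 0 → word 0x3a
word = 0x3a → big-endian bytes:
  [0]=0x3a

3a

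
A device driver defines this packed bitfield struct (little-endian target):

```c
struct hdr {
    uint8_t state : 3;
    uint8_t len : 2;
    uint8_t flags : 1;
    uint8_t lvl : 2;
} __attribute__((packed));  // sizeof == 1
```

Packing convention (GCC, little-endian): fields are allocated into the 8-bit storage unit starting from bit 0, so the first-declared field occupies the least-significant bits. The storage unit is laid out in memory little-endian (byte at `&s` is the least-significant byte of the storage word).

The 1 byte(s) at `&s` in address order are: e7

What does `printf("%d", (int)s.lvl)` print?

3

[0]=0xe7 (little-endian) → word 0xe7
state [0+:3] = (word>>0) & 0x7 = 7
len [3+:2] = (word>>3) & 0x3 = 0
flags [5+:1] = (word>>5) & 0x1 = 1
lvl [6+:2] = (word>>6) & 0x3 = 3  ←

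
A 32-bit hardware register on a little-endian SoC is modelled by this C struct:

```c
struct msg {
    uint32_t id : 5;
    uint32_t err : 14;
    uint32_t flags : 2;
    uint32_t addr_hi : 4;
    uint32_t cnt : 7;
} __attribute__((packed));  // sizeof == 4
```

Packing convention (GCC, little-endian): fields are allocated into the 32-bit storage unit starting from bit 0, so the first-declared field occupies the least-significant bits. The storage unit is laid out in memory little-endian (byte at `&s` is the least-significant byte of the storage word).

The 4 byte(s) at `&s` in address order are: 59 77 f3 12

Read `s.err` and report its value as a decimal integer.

[0]=0x59 [1]=0x77 [2]=0xf3 [3]=0x12 (little-endian) → word 0x12f37759
id [0+:5] = (word>>0) & 0x1f = 25
err [5+:14] = (word>>5) & 0x3fff = 7098  ←
flags [19+:2] = (word>>19) & 0x3 = 2
addr_hi [21+:4] = (word>>21) & 0xf = 7
cnt [25+:7] = (word>>25) & 0x7f = 9

7098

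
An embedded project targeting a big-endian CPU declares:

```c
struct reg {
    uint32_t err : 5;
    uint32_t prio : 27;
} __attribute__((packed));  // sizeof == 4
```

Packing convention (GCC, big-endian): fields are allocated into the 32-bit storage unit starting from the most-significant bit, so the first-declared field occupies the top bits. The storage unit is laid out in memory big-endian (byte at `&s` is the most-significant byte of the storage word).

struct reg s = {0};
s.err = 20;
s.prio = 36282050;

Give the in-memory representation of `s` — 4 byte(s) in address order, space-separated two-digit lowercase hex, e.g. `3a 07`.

a2 29 9e c2

err:5 = 20 → 0x14 << 27 → word 0xa0000000
prio:27 = 36282050 → 0x2299ec2 << 0 → word 0xa2299ec2
word = 0xa2299ec2 → big-endian bytes:
  [0]=0xa2  [1]=0x29  [2]=0x9e  [3]=0xc2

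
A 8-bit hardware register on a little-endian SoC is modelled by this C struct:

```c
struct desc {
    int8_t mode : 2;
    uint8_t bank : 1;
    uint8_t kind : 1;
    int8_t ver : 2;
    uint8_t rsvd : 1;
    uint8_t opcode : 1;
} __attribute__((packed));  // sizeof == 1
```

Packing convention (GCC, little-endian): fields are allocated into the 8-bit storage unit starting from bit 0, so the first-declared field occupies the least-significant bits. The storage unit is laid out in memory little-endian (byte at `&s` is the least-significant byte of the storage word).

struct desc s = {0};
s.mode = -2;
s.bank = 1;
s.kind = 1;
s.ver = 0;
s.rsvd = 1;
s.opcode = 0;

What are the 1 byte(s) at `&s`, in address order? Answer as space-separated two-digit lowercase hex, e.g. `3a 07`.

[0+:2] mode=-2 & 0x3 = 0x2; word=0x02
[2+:1] bank=1 & 0x1 = 0x1; word=0x06
[3+:1] kind=1 & 0x1 = 0x1; word=0x0e
[4+:2] ver=0 & 0x3 = 0x0; word=0x0e
[6+:1] rsvd=1 & 0x1 = 0x1; word=0x4e
[7+:1] opcode=0 & 0x1 = 0x0; word=0x4e
word = 0x4e → little-endian bytes:
  [0]=0x4e

4e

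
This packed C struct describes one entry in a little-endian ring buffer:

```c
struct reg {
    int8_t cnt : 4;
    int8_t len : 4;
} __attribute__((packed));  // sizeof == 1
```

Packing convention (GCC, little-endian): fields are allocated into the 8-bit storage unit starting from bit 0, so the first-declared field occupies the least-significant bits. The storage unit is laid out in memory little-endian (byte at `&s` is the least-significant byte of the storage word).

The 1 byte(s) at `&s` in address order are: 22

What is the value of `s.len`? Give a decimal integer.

2

[0]=0x22 (little-endian) → word 0x22
cnt:4 @ bit 0 → (0x22>>0)&0xf = 0x2
len:4 @ bit 4 → (0x22>>4)&0xf = 0x2  ←
len signed 4b, MSB=0: value = 2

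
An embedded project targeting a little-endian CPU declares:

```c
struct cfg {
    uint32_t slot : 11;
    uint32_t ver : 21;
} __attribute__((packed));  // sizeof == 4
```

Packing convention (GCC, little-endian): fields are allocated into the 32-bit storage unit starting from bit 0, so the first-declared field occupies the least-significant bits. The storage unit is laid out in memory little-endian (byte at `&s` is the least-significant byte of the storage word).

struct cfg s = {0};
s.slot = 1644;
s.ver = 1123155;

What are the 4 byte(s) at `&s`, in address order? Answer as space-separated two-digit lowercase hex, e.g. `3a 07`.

6c 9e 1a 89

slot (11b) val=1644 bits=0x66c at bit 0: 0x0000066c
ver (21b) val=1123155 bits=0x112353 at bit 11: 0x891a9e6c
word = 0x891a9e6c → little-endian bytes:
  [0]=0x6c  [1]=0x9e  [2]=0x1a  [3]=0x89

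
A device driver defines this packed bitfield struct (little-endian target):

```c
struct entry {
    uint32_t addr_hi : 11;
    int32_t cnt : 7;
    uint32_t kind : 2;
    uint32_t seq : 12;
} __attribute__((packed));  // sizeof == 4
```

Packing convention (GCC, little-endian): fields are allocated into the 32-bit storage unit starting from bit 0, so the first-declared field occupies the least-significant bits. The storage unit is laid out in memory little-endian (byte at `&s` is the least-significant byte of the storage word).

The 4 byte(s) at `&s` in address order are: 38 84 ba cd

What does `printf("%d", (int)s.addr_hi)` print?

1080

[0]=0x38 [1]=0x84 [2]=0xba [3]=0xcd (little-endian) → word 0xcdba8438
addr_hi [0+:11] = (word>>0) & 0x7ff = 1080  ←
cnt [11+:7] = (word>>11) & 0x7f = 80
kind [18+:2] = (word>>18) & 0x3 = 2
seq [20+:12] = (word>>20) & 0xfff = 3291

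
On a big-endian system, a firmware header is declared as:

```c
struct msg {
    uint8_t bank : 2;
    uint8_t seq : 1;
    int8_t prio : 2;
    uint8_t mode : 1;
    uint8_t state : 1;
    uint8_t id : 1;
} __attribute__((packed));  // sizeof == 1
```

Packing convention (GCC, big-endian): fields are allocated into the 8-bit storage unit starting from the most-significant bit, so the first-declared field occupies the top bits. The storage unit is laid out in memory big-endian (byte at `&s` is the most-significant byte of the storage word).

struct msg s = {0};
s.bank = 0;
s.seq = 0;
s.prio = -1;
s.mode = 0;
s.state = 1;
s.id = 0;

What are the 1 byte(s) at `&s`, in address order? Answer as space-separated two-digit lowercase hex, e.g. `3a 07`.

1a

bank (2b) val=0 bits=0x0 at bit 6: 0x00
seq (1b) val=0 bits=0x0 at bit 5: 0x00
prio (2b) val=-1 bits=0x3 at bit 3: 0x18
mode (1b) val=0 bits=0x0 at bit 2: 0x18
state (1b) val=1 bits=0x1 at bit 1: 0x1a
id (1b) val=0 bits=0x0 at bit 0: 0x1a
word = 0x1a → big-endian bytes:
  [0]=0x1a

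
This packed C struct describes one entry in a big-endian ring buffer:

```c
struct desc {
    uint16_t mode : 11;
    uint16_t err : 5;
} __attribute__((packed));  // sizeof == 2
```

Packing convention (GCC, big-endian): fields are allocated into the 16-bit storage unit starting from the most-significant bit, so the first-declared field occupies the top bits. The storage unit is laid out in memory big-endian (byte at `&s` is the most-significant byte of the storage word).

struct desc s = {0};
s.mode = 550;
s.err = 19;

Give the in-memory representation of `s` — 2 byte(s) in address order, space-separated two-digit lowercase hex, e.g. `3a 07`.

44 d3

mode (11b) val=550 bits=0x226 at bit 5: 0x44c0
err (5b) val=19 bits=0x13 at bit 0: 0x44d3
word = 0x44d3 → big-endian bytes:
  [0]=0x44  [1]=0xd3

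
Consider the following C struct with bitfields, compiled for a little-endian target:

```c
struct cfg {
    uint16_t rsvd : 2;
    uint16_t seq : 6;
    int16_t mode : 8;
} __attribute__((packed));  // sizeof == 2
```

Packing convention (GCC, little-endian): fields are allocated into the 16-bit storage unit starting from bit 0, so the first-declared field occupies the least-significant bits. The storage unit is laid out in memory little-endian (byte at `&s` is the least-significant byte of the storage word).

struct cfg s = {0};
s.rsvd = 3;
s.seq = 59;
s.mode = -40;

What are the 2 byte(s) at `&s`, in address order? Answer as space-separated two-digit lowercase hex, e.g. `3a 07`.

ef d8

rsvd:2 = 3 → 0x3 << 0 → word 0x0003
seq:6 = 59 → 0x3b << 2 → word 0x00ef
mode:8 = -40 → 0xd8 << 8 → word 0xd8ef
word = 0xd8ef → little-endian bytes:
  [0]=0xef  [1]=0xd8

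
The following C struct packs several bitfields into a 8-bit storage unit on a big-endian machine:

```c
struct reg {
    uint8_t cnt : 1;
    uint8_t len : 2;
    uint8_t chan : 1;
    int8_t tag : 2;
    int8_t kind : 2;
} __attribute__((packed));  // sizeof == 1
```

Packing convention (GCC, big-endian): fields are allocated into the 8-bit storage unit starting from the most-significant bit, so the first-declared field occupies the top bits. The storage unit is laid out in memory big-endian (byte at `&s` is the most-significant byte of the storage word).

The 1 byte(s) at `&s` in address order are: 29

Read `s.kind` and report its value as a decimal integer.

[0]=0x29 (big-endian) → word 0x29
cnt [7+:1] = (word>>7) & 0x1 = 0
len [5+:2] = (word>>5) & 0x3 = 1
chan [4+:1] = (word>>4) & 0x1 = 0
tag [2+:2] = (word>>2) & 0x3 = 2
kind [0+:2] = (word>>0) & 0x3 = 1  ←
kind signed 2b, MSB=0: value = 1

1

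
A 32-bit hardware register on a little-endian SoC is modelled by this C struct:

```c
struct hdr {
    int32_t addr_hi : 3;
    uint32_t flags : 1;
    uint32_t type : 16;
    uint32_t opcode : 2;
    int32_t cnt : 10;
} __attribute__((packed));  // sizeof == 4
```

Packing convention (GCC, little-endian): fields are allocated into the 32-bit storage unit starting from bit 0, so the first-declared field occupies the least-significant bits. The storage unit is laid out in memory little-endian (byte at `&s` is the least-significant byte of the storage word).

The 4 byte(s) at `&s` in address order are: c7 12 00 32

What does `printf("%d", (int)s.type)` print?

[0]=0xc7 [1]=0x12 [2]=0x00 [3]=0x32 (little-endian) → word 0x320012c7
addr_hi [0+:3] = (word>>0) & 0x7 = 7
flags [3+:1] = (word>>3) & 0x1 = 0
type [4+:16] = (word>>4) & 0xffff = 300  ←
opcode [20+:2] = (word>>20) & 0x3 = 0
cnt [22+:10] = (word>>22) & 0x3ff = 200

300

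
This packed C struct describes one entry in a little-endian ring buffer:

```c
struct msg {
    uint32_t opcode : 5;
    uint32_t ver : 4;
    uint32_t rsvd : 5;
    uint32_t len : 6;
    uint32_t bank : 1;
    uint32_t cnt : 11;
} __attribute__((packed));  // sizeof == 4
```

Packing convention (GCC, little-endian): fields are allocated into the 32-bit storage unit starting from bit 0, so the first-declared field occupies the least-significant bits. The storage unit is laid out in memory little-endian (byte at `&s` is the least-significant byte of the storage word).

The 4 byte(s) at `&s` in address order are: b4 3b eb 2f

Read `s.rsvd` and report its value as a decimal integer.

[0]=0xb4 [1]=0x3b [2]=0xeb [3]=0x2f (little-endian) → word 0x2feb3bb4
opcode:5 @ bit 0 → (0x2feb3bb4>>0)&0x1f = 0x14
ver:4 @ bit 5 → (0x2feb3bb4>>5)&0xf = 0xd
rsvd:5 @ bit 9 → (0x2feb3bb4>>9)&0x1f = 0x1d  ←
len:6 @ bit 14 → (0x2feb3bb4>>14)&0x3f = 0x2c
bank:1 @ bit 20 → (0x2feb3bb4>>20)&0x1 = 0x0
cnt:11 @ bit 21 → (0x2feb3bb4>>21)&0x7ff = 0x17f

29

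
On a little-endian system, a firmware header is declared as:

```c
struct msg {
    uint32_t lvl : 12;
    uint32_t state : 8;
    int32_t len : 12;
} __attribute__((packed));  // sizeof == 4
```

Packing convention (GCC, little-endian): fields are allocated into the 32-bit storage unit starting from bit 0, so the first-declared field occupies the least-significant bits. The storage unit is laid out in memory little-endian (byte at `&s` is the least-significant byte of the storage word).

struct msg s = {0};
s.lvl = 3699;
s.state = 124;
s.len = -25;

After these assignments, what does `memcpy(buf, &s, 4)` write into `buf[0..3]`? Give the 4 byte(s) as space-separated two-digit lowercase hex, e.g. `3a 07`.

73 ce 77 fe

lvl (12b) val=3699 bits=0xe73 at bit 0: 0x00000e73
state (8b) val=124 bits=0x7c at bit 12: 0x0007ce73
len (12b) val=-25 bits=0xfe7 at bit 20: 0xfe77ce73
word = 0xfe77ce73 → little-endian bytes:
  [0]=0x73  [1]=0xce  [2]=0x77  [3]=0xfe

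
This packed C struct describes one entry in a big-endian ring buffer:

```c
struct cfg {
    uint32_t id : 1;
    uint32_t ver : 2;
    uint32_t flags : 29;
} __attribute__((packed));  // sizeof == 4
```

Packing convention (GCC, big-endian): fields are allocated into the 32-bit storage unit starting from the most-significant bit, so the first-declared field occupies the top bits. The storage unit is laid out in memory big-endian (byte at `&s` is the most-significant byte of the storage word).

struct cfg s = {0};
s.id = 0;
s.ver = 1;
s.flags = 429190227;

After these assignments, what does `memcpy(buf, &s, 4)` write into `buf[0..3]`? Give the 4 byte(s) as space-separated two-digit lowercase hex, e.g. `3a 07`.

39 94 ec 53

[31+:1] id=0 & 0x1 = 0x0; word=0x00000000
[29+:2] ver=1 & 0x3 = 0x1; word=0x20000000
[0+:29] flags=429190227 & 0x1fffffff = 0x1994ec53; word=0x3994ec53
word = 0x3994ec53 → big-endian bytes:
  [0]=0x39  [1]=0x94  [2]=0xec  [3]=0x53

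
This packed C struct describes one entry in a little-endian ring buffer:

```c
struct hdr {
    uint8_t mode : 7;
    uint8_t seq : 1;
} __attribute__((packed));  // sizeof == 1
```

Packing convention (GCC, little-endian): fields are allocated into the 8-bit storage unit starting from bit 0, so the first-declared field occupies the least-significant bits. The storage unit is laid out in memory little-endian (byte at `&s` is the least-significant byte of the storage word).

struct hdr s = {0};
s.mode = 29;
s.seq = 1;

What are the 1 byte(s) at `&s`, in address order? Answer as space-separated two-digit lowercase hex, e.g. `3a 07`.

mode (7b) val=29 bits=0x1d at bit 0: 0x1d
seq (1b) val=1 bits=0x1 at bit 7: 0x9d
word = 0x9d → little-endian bytes:
  [0]=0x9d

9d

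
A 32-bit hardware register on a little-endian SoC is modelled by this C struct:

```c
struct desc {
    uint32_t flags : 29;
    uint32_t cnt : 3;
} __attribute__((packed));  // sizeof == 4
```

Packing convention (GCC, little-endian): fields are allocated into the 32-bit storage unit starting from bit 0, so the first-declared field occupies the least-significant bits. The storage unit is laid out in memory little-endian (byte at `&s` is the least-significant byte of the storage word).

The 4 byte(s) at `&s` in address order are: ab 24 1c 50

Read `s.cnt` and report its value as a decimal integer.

2

[0]=0xab [1]=0x24 [2]=0x1c [3]=0x50 (little-endian) → word 0x501c24ab
flags [0+:29] = (word>>0) & 0x1fffffff = 270279851
cnt [29+:3] = (word>>29) & 0x7 = 2  ←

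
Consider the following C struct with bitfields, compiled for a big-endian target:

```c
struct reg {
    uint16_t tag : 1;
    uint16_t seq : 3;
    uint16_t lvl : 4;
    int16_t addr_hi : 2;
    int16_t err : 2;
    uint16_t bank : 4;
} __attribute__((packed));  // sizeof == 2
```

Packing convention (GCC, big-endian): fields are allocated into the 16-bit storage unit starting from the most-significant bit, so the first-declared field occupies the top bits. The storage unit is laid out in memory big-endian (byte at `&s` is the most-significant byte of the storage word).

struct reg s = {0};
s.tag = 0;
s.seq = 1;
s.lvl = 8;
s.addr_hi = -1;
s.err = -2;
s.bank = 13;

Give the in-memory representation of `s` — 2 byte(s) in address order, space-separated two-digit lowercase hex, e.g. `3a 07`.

[15+:1] tag=0 & 0x1 = 0x0; word=0x0000
[12+:3] seq=1 & 0x7 = 0x1; word=0x1000
[8+:4] lvl=8 & 0xf = 0x8; word=0x1800
[6+:2] addr_hi=-1 & 0x3 = 0x3; word=0x18c0
[4+:2] err=-2 & 0x3 = 0x2; word=0x18e0
[0+:4] bank=13 & 0xf = 0xd; word=0x18ed
word = 0x18ed → big-endian bytes:
  [0]=0x18  [1]=0xed

18 ed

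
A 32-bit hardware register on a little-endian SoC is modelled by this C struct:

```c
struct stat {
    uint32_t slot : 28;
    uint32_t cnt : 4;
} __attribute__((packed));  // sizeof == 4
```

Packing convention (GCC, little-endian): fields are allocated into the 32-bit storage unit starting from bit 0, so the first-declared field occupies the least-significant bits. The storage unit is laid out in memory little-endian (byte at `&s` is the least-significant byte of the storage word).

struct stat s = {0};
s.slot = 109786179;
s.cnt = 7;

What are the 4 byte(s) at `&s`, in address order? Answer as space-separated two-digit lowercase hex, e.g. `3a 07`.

slot:28 = 109786179 → 0x68b3443 << 0 → word 0x068b3443
cnt:4 = 7 → 0x7 << 28 → word 0x768b3443
word = 0x768b3443 → little-endian bytes:
  [0]=0x43  [1]=0x34  [2]=0x8b  [3]=0x76

43 34 8b 76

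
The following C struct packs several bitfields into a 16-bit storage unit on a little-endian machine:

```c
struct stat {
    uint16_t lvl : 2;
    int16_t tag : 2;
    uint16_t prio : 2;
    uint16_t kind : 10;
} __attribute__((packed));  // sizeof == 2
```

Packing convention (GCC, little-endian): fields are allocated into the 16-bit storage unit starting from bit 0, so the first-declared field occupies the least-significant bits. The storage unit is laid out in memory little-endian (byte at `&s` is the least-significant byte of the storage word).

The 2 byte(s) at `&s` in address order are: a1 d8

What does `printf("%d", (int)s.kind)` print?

[0]=0xa1 [1]=0xd8 (little-endian) → word 0xd8a1
lvl:2 @ bit 0 → (0xd8a1>>0)&0x3 = 0x1
tag:2 @ bit 2 → (0xd8a1>>2)&0x3 = 0x0
prio:2 @ bit 4 → (0xd8a1>>4)&0x3 = 0x2
kind:10 @ bit 6 → (0xd8a1>>6)&0x3ff = 0x362  ←

866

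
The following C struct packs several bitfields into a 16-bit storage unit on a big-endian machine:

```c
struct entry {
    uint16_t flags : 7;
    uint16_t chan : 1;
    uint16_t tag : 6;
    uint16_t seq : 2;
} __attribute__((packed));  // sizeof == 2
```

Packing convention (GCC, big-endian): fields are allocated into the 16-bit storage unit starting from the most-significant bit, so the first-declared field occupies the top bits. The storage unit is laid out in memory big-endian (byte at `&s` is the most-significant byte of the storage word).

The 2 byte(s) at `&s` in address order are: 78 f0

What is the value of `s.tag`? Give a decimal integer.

60

[0]=0x78 [1]=0xf0 (big-endian) → word 0x78f0
flags:7 @ bit 9 → (0x78f0>>9)&0x7f = 0x3c
chan:1 @ bit 8 → (0x78f0>>8)&0x1 = 0x0
tag:6 @ bit 2 → (0x78f0>>2)&0x3f = 0x3c  ←
seq:2 @ bit 0 → (0x78f0>>0)&0x3 = 0x0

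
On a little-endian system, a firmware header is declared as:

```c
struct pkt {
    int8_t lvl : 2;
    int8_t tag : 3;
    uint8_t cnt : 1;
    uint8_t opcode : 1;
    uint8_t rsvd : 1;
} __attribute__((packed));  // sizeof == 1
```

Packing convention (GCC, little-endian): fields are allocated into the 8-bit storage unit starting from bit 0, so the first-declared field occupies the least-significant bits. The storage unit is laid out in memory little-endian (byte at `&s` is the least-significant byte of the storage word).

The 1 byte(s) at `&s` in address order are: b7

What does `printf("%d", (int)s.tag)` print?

[0]=0xb7 (little-endian) → word 0xb7
lvl [0+:2] = (word>>0) & 0x3 = 3
tag [2+:3] = (word>>2) & 0x7 = 5  ←
cnt [5+:1] = (word>>5) & 0x1 = 1
opcode [6+:1] = (word>>6) & 0x1 = 0
rsvd [7+:1] = (word>>7) & 0x1 = 1
tag signed 3b, MSB=1: 5 - 8 = -3

-3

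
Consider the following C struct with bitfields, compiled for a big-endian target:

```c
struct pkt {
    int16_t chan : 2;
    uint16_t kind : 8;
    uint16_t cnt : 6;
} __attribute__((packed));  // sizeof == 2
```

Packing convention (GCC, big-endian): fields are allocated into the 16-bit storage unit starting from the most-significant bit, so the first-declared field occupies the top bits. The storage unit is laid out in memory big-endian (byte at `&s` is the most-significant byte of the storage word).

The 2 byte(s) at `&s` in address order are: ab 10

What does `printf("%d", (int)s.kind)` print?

172

[0]=0xab [1]=0x10 (big-endian) → word 0xab10
chan:2 @ bit 14 → (0xab10>>14)&0x3 = 0x2
kind:8 @ bit 6 → (0xab10>>6)&0xff = 0xac  ←
cnt:6 @ bit 0 → (0xab10>>0)&0x3f = 0x10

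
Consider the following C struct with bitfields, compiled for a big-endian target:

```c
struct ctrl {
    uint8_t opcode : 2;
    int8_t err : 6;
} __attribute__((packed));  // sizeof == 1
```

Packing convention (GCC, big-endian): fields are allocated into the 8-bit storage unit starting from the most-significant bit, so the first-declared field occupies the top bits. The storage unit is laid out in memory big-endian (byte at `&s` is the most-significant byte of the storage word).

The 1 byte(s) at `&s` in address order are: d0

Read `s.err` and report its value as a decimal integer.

[0]=0xd0 (big-endian) → word 0xd0
opcode:2 @ bit 6 → (0xd0>>6)&0x3 = 0x3
err:6 @ bit 0 → (0xd0>>0)&0x3f = 0x10  ←
err signed 6b, MSB=0: value = 16

16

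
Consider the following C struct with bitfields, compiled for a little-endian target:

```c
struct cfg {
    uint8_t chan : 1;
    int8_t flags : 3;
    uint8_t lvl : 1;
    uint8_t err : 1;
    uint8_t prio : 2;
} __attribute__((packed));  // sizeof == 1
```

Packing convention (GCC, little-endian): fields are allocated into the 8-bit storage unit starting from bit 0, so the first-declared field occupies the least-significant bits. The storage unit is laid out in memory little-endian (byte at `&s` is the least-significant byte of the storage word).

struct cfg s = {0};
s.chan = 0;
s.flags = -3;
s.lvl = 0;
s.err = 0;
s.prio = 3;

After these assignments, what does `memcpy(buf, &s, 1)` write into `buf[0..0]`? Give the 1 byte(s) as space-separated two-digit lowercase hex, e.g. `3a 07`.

ca

chan:1 = 0 → 0x0 << 0 → word 0x00
flags:3 = -3 → 0x5 << 1 → word 0x0a
lvl:1 = 0 → 0x0 << 4 → word 0x0a
err:1 = 0 → 0x0 << 5 → word 0x0a
prio:2 = 3 → 0x3 << 6 → word 0xca
word = 0xca → little-endian bytes:
  [0]=0xca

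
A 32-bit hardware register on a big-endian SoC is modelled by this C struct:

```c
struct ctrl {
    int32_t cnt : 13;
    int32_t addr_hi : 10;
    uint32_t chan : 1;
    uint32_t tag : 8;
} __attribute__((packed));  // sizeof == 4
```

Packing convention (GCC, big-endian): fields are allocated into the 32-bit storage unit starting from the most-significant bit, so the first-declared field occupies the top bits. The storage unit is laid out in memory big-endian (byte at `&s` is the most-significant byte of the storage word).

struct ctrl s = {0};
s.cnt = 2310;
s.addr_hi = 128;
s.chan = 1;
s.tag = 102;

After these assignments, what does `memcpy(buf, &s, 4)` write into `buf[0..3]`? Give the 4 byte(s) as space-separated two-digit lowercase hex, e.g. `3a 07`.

[19+:13] cnt=2310 & 0x1fff = 0x906; word=0x48300000
[9+:10] addr_hi=128 & 0x3ff = 0x80; word=0x48310000
[8+:1] chan=1 & 0x1 = 0x1; word=0x48310100
[0+:8] tag=102 & 0xff = 0x66; word=0x48310166
word = 0x48310166 → big-endian bytes:
  [0]=0x48  [1]=0x31  [2]=0x01  [3]=0x66

48 31 01 66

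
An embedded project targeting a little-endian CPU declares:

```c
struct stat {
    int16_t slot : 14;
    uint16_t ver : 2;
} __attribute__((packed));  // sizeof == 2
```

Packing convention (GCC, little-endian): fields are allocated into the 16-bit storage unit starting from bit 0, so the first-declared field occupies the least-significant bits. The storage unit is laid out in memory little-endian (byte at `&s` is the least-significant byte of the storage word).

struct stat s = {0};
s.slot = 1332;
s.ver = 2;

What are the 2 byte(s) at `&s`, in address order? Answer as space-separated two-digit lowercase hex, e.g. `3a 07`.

[0+:14] slot=1332 & 0x3fff = 0x534; word=0x0534
[14+:2] ver=2 & 0x3 = 0x2; word=0x8534
word = 0x8534 → little-endian bytes:
  [0]=0x34  [1]=0x85

34 85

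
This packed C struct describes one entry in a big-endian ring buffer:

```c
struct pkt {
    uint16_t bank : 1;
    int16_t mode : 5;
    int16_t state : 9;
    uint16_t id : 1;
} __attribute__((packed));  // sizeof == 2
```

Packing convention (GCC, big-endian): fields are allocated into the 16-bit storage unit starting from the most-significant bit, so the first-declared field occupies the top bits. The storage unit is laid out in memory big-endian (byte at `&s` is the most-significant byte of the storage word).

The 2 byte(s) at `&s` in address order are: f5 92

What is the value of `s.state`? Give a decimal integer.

201

[0]=0xf5 [1]=0x92 (big-endian) → word 0xf592
bank:1 @ bit 15 → (0xf592>>15)&0x1 = 0x1
mode:5 @ bit 10 → (0xf592>>10)&0x1f = 0x1d
state:9 @ bit 1 → (0xf592>>1)&0x1ff = 0xc9  ←
id:1 @ bit 0 → (0xf592>>0)&0x1 = 0x0
state signed 9b, MSB=0: value = 201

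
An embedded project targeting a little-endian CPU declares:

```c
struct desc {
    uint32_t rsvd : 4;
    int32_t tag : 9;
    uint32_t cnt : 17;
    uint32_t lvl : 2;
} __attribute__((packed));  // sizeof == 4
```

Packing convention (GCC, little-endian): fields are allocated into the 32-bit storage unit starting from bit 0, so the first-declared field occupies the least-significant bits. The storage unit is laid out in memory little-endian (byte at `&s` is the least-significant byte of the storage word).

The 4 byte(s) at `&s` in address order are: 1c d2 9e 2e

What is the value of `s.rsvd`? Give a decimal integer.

[0]=0x1c [1]=0xd2 [2]=0x9e [3]=0x2e (little-endian) → word 0x2e9ed21c
rsvd [0+:4] = (word>>0) & 0xf = 12  ←
tag [4+:9] = (word>>4) & 0x1ff = 289
cnt [13+:17] = (word>>13) & 0x1ffff = 95478
lvl [30+:2] = (word>>30) & 0x3 = 0

12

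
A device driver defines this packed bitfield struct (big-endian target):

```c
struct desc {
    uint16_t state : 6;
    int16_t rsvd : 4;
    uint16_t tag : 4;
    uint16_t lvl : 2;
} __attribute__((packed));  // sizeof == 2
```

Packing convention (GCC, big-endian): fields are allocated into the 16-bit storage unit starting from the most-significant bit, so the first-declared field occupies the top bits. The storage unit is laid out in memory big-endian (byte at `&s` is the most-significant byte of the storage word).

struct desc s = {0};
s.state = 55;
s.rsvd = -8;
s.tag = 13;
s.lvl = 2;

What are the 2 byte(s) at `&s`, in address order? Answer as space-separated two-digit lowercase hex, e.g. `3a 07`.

state (6b) val=55 bits=0x37 at bit 10: 0xdc00
rsvd (4b) val=-8 bits=0x8 at bit 6: 0xde00
tag (4b) val=13 bits=0xd at bit 2: 0xde34
lvl (2b) val=2 bits=0x2 at bit 0: 0xde36
word = 0xde36 → big-endian bytes:
  [0]=0xde  [1]=0x36

de 36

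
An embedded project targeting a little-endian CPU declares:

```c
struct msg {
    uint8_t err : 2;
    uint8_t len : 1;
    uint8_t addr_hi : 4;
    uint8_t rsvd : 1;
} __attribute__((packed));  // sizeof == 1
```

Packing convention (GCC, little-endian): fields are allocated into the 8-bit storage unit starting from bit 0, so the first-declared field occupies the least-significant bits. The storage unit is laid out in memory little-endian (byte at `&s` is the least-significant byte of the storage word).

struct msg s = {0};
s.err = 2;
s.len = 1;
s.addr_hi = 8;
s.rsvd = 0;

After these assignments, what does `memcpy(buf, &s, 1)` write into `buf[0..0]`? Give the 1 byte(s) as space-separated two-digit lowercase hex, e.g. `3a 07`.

46

err (2b) val=2 bits=0x2 at bit 0: 0x02
len (1b) val=1 bits=0x1 at bit 2: 0x06
addr_hi (4b) val=8 bits=0x8 at bit 3: 0x46
rsvd (1b) val=0 bits=0x0 at bit 7: 0x46
word = 0x46 → little-endian bytes:
  [0]=0x46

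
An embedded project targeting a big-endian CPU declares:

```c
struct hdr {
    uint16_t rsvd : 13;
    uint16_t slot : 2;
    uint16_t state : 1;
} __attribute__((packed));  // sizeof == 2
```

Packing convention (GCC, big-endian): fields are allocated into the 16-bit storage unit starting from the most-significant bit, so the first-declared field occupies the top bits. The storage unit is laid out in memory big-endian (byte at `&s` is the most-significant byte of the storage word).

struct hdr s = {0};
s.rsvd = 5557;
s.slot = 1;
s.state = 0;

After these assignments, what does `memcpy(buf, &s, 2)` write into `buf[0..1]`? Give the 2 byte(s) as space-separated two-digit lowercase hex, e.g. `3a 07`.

ad aa

[3+:13] rsvd=5557 & 0x1fff = 0x15b5; word=0xada8
[1+:2] slot=1 & 0x3 = 0x1; word=0xadaa
[0+:1] state=0 & 0x1 = 0x0; word=0xadaa
word = 0xadaa → big-endian bytes:
  [0]=0xad  [1]=0xaa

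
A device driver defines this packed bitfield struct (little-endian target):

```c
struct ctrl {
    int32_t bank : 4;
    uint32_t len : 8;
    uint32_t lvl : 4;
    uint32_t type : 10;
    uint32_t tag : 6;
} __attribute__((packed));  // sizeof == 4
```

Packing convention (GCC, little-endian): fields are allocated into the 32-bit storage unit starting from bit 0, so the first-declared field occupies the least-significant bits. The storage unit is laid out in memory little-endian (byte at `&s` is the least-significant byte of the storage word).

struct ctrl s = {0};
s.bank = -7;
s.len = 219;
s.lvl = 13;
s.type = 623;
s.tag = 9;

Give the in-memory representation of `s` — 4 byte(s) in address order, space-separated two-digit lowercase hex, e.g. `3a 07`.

b9 dd 6f 26

[0+:4] bank=-7 & 0xf = 0x9; word=0x00000009
[4+:8] len=219 & 0xff = 0xdb; word=0x00000db9
[12+:4] lvl=13 & 0xf = 0xd; word=0x0000ddb9
[16+:10] type=623 & 0x3ff = 0x26f; word=0x026fddb9
[26+:6] tag=9 & 0x3f = 0x9; word=0x266fddb9
word = 0x266fddb9 → little-endian bytes:
  [0]=0xb9  [1]=0xdd  [2]=0x6f  [3]=0x26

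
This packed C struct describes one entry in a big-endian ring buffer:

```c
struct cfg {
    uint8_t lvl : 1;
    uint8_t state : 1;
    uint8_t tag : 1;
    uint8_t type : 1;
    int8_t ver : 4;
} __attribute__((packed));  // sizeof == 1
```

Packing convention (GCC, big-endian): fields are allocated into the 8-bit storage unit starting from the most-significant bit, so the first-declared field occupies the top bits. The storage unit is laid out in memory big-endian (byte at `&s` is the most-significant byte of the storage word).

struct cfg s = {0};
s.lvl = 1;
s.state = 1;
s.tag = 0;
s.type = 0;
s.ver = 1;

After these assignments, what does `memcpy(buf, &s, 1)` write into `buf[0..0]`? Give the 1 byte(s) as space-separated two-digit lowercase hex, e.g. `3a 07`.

c1

lvl:1 = 1 → 0x1 << 7 → word 0x80
state:1 = 1 → 0x1 << 6 → word 0xc0
tag:1 = 0 → 0x0 << 5 → word 0xc0
type:1 = 0 → 0x0 << 4 → word 0xc0
ver:4 = 1 → 0x1 << 0 → word 0xc1
word = 0xc1 → big-endian bytes:
  [0]=0xc1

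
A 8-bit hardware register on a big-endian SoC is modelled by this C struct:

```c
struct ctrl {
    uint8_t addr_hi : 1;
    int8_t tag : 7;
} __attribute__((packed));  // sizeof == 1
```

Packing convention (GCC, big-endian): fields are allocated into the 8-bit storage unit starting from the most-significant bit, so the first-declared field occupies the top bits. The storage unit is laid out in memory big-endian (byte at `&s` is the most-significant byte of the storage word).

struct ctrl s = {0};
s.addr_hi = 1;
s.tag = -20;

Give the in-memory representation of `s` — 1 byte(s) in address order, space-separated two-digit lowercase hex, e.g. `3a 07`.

ec

addr_hi:1 = 1 → 0x1 << 7 → word 0x80
tag:7 = -20 → 0x6c << 0 → word 0xec
word = 0xec → big-endian bytes:
  [0]=0xec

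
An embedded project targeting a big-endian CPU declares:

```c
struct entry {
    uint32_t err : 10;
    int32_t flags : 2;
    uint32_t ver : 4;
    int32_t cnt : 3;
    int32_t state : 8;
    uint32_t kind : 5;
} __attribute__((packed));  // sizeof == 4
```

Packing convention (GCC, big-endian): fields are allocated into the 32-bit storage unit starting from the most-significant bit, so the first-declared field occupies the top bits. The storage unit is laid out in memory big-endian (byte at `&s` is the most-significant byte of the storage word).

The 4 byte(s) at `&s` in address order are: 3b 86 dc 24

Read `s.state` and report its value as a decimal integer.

[0]=0x3b [1]=0x86 [2]=0xdc [3]=0x24 (big-endian) → word 0x3b86dc24
err:10 @ bit 22 → (0x3b86dc24>>22)&0x3ff = 0xee
flags:2 @ bit 20 → (0x3b86dc24>>20)&0x3 = 0x0
ver:4 @ bit 16 → (0x3b86dc24>>16)&0xf = 0x6
cnt:3 @ bit 13 → (0x3b86dc24>>13)&0x7 = 0x6
state:8 @ bit 5 → (0x3b86dc24>>5)&0xff = 0xe1  ←
kind:5 @ bit 0 → (0x3b86dc24>>0)&0x1f = 0x4
state signed 8b, MSB=1: 225 - 256 = -31

-31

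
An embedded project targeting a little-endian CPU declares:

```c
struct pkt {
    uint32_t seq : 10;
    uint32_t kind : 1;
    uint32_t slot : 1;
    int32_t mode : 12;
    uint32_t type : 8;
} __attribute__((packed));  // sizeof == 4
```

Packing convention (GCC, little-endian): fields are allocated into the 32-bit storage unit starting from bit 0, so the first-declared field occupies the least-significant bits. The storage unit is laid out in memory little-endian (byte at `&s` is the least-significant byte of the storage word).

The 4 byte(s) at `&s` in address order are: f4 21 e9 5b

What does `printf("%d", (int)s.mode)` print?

-366

[0]=0xf4 [1]=0x21 [2]=0xe9 [3]=0x5b (little-endian) → word 0x5be921f4
seq:10 @ bit 0 → (0x5be921f4>>0)&0x3ff = 0x1f4
kind:1 @ bit 10 → (0x5be921f4>>10)&0x1 = 0x0
slot:1 @ bit 11 → (0x5be921f4>>11)&0x1 = 0x0
mode:12 @ bit 12 → (0x5be921f4>>12)&0xfff = 0xe92  ←
type:8 @ bit 24 → (0x5be921f4>>24)&0xff = 0x5b
mode signed 12b, MSB=1: 3730 - 4096 = -366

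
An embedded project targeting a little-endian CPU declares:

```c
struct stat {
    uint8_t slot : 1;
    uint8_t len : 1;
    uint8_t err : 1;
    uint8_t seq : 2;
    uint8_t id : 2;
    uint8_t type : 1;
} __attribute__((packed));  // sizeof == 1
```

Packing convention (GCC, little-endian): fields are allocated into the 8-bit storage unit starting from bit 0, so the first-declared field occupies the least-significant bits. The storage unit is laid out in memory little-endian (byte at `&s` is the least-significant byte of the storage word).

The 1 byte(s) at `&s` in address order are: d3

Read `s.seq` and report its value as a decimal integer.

2

[0]=0xd3 (little-endian) → word 0xd3
slot:1 @ bit 0 → (0xd3>>0)&0x1 = 0x1
len:1 @ bit 1 → (0xd3>>1)&0x1 = 0x1
err:1 @ bit 2 → (0xd3>>2)&0x1 = 0x0
seq:2 @ bit 3 → (0xd3>>3)&0x3 = 0x2  ←
id:2 @ bit 5 → (0xd3>>5)&0x3 = 0x2
type:1 @ bit 7 → (0xd3>>7)&0x1 = 0x1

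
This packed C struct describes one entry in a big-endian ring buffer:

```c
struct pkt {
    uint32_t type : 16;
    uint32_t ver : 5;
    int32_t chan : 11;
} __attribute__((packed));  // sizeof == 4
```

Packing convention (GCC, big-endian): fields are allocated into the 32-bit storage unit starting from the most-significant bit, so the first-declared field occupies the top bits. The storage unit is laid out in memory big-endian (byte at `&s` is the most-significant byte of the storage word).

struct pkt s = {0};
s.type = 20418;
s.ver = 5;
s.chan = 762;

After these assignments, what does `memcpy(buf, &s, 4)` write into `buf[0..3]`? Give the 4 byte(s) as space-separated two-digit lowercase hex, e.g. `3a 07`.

type:16 = 20418 → 0x4fc2 << 16 → word 0x4fc20000
ver:5 = 5 → 0x5 << 11 → word 0x4fc22800
chan:11 = 762 → 0x2fa << 0 → word 0x4fc22afa
word = 0x4fc22afa → big-endian bytes:
  [0]=0x4f  [1]=0xc2  [2]=0x2a  [3]=0xfa

4f c2 2a fa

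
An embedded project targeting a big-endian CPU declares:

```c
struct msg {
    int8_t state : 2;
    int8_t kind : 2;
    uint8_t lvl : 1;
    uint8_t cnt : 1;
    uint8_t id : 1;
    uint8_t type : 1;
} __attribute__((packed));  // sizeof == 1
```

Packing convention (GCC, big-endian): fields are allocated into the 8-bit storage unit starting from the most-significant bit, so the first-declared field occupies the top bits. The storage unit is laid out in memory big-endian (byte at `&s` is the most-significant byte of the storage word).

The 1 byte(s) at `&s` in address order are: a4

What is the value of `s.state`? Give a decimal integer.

-2

[0]=0xa4 (big-endian) → word 0xa4
state [6+:2] = (word>>6) & 0x3 = 2  ←
kind [4+:2] = (word>>4) & 0x3 = 2
lvl [3+:1] = (word>>3) & 0x1 = 0
cnt [2+:1] = (word>>2) & 0x1 = 1
id [1+:1] = (word>>1) & 0x1 = 0
type [0+:1] = (word>>0) & 0x1 = 0
state signed 2b, MSB=1: 2 - 4 = -2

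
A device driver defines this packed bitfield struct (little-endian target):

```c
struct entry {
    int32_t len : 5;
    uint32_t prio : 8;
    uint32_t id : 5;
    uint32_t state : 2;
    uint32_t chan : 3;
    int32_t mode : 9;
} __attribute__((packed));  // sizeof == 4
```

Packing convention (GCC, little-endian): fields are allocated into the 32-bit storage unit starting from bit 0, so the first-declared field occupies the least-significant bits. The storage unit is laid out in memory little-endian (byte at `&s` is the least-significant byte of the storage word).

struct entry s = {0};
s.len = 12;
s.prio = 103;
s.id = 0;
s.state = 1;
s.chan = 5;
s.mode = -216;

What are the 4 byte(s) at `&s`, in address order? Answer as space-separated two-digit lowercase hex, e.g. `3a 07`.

ec 0c 54 94

[0+:5] len=12 & 0x1f = 0xc; word=0x0000000c
[5+:8] prio=103 & 0xff = 0x67; word=0x00000cec
[13+:5] id=0 & 0x1f = 0x0; word=0x00000cec
[18+:2] state=1 & 0x3 = 0x1; word=0x00040cec
[20+:3] chan=5 & 0x7 = 0x5; word=0x00540cec
[23+:9] mode=-216 & 0x1ff = 0x128; word=0x94540cec
word = 0x94540cec → little-endian bytes:
  [0]=0xec  [1]=0x0c  [2]=0x54  [3]=0x94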